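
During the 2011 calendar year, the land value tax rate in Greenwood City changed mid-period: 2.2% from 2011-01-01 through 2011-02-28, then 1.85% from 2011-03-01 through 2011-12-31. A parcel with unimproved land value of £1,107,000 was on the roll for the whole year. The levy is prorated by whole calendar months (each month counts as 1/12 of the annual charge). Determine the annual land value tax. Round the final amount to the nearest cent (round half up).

£21,125.25

2011-01-01 to 2011-02-28: 2 months at 2.2% → £1,107,000 × 2.2% × 2/12 = £4,059.0000
2011-03-01 to 2011-12-31: 10 months at 1.85% → £1,107,000 × 1.85% × 10/12 = £17,066.2500
Total = £21,125.2500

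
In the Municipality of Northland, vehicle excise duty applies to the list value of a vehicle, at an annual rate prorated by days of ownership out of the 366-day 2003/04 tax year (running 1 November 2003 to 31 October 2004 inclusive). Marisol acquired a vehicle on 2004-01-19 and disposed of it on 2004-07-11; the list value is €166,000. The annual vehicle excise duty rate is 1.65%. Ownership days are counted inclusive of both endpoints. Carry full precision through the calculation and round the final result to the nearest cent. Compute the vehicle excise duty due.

€1,309.63

Days held (2004-01-19 to 2004-07-11): 175 out of 366
Tax = €166,000 × 1.65% × 175/366 = €1,309.6311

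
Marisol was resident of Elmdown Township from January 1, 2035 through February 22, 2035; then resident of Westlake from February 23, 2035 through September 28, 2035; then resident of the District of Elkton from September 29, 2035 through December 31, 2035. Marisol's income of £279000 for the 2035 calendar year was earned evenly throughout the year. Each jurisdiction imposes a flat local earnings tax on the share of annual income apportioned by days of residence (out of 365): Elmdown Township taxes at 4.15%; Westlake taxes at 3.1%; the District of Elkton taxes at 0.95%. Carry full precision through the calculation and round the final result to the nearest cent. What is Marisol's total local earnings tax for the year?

£7529.56

Elmdown Township, January 1 – February 22, 2035: 53 days → £279000 × 4.15% × 53/365 = £1681.2616
Westlake, February 23 – September 28, 2035: 218 days → £279000 × 3.1% × 218/365 = £5165.7041
The District of Elkton, September 29 – December 31, 2035: 94 days → £279000 × 0.95% × 94/365 = £682.5945
Total = £7529.5603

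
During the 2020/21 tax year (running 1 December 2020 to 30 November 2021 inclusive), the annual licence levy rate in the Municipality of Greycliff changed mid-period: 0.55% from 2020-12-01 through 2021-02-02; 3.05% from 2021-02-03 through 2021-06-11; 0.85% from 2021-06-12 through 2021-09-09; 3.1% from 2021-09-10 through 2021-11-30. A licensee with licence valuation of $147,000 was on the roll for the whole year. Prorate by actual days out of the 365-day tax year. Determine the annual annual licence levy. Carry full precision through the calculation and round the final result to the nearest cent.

2020-12-01 to 2021-02-02: 64 days at 0.55% → $147,000 × 0.55% × 64/365 = $141.7644
2021-02-03 to 2021-06-11: 129 days at 3.05% → $147,000 × 3.05% × 129/365 = $1,584.5795
2021-06-12 to 2021-09-09: 90 days at 0.85% → $147,000 × 0.85% × 90/365 = $308.0959
2021-09-10 to 2021-11-30: 82 days at 3.1% → $147,000 × 3.1% × 82/365 = $1,023.7644
Total = $3,058.2041

$3,058.20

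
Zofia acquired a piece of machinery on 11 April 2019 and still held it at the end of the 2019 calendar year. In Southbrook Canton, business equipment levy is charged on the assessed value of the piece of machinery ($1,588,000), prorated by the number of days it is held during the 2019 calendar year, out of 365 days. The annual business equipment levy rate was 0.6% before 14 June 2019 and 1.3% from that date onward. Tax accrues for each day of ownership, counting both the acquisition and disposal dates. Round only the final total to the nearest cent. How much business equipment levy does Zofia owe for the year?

$13,039.00

11 April – 13 June 2019: 64 days at 0.6% → $1,588,000 × 0.6% × 64/365 = $1,670.6630
14 June – 31 December 2019: 201 days at 1.3% → $1,588,000 × 1.3% × 201/365 = $11,368.3397
Total = $13,039.0027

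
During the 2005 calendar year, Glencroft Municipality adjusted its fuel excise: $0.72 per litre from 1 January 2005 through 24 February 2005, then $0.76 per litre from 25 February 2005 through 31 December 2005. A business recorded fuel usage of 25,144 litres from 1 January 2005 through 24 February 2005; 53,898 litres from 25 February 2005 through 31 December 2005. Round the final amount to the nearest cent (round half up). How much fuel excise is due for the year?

1 January – 24 February 2005: 25,144 litres at $0.72/litre → $18,103.68
25 February – 31 December 2005: 53,898 litres at $0.76/litre → $40,962.48

$59,066.16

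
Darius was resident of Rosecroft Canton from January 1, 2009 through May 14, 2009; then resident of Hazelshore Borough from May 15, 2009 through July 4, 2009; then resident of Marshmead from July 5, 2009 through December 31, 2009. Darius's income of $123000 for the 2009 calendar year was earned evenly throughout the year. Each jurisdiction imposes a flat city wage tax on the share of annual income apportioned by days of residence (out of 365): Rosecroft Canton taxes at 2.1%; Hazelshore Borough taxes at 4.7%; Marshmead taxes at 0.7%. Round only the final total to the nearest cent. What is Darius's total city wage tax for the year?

$2180.64

Rosecroft Canton, January 1 – May 14, 2009: 134 days → $123000 × 2.1% × 134/365 = $948.2795
Hazelshore Borough, May 15 – July 4, 2009: 51 days → $123000 × 4.7% × 51/365 = $807.7562
Marshmead, July 5 – December 31, 2009: 180 days → $123000 × 0.7% × 180/365 = $424.6027
Total = $2180.6384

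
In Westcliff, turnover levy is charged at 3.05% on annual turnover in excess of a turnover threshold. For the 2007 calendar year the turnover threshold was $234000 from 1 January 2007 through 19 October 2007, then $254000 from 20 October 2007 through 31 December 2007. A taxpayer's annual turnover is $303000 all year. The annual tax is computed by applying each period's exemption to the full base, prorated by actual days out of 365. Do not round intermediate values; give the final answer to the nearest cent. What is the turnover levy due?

1 January – 19 October 2007: 292 days, exemption $234000 → ($303000 − $234000) × 3.05% × 292/365 = $1683.6000
20 October – 31 December 2007: 73 days, exemption $254000 → ($303000 − $254000) × 3.05% × 73/365 = $298.9000
Total = $1982.5000

$1982.50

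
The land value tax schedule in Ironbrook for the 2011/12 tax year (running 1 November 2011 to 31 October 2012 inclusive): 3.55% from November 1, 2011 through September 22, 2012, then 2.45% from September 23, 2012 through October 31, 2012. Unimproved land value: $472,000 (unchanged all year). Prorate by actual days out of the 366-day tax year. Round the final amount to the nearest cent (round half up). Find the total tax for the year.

$16,202.75

November 1, 2011 – September 22, 2012: 327 days at 3.55% → $472,000 × 3.55% × 327/366 = $14,970.5246
September 23 – October 31, 2012: 39 days at 2.45% → $472,000 × 2.45% × 39/366 = $1,232.2295
Total = $16,202.7541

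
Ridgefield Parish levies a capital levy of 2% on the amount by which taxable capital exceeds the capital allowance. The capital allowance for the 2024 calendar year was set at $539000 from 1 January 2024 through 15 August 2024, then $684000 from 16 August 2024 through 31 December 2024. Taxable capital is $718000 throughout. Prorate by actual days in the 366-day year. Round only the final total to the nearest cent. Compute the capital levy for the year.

1 January – 15 August 2024: 228 days, exemption $539000 → ($718000 − $539000) × 2% × 228/366 = $2230.1639
16 August – 31 December 2024: 138 days, exemption $684000 → ($718000 − $684000) × 2% × 138/366 = $256.3934
Total = $2486.5574

$2486.56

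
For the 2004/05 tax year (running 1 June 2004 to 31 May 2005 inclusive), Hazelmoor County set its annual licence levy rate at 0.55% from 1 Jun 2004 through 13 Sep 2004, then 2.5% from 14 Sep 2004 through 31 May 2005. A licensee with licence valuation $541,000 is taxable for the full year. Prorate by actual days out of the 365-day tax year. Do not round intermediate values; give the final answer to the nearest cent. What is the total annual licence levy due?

1 Jun – 13 Sep 2004: 105 days at 0.55% → $541,000 × 0.55% × 105/365 = $855.9658
14 Sep 2004 – 31 May 2005: 260 days at 2.5% → $541,000 × 2.5% × 260/365 = $9,634.2466
Total = $10,490.2123

$10,490.21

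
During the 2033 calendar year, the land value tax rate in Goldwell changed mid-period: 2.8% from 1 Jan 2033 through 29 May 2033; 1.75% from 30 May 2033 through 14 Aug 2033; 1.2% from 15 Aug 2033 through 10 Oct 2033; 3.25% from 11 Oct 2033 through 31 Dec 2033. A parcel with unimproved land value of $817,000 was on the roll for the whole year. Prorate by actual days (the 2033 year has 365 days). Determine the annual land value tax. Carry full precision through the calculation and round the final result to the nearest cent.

1 Jan – 29 May 2033: 149 days at 2.8% → $817,000 × 2.8% × 149/365 = $9,338.4219
30 May – 14 Aug 2033: 77 days at 1.75% → $817,000 × 1.75% × 77/365 = $3,016.1849
15 Aug – 10 Oct 2033: 57 days at 1.2% → $817,000 × 1.2% × 57/365 = $1,531.0356
11 Oct – 31 Dec 2033: 82 days at 3.25% → $817,000 × 3.25% × 82/365 = $5,965.2192
Total = $19,850.8616

$19,850.86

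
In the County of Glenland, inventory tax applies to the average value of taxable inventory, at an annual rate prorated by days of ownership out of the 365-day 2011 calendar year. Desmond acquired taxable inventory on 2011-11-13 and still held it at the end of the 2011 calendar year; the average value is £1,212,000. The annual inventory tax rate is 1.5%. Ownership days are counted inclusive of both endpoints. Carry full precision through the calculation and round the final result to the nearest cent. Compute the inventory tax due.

Days held (2011-11-13 to 2011-12-31): 49 out of 365
Tax = £1,212,000 × 1.5% × 49/365 = £2,440.6027

£2,440.60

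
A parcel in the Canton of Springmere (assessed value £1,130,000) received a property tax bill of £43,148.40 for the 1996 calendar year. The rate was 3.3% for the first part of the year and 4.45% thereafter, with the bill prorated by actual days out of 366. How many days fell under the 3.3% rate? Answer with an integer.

Let d = days at the first rate; then 366 − d days at the second rate.
£1,130,000 × [3.3%·d + 4.45%·(366−d)] / 366 = £43,148.40
Solving gives d = 201, so the new rate took effect on July 20, 1996.

201 days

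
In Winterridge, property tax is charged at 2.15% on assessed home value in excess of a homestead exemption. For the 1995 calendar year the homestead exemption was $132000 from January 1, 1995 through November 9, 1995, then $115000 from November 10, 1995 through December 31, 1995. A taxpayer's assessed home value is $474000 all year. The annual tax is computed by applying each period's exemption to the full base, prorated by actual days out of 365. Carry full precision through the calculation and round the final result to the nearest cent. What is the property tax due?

$7405.07

January 1 – November 9, 1995: 313 days, exemption $132000 → ($474000 − $132000) × 2.15% × 313/365 = $6305.4493
November 10 – December 31, 1995: 52 days, exemption $115000 → ($474000 − $115000) × 2.15% × 52/365 = $1099.6219
Total = $7405.0712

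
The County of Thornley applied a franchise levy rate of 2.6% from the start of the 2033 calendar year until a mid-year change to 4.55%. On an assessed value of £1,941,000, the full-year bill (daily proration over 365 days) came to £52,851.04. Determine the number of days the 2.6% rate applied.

Let d = days at the first rate; then 365 − d days at the second rate.
£1,941,000 × [2.6%·d + 4.55%·(365−d)] / 365 = £52,851.04
Solving gives d = 342, so the new rate took effect on 9 Dec 2033.

342 days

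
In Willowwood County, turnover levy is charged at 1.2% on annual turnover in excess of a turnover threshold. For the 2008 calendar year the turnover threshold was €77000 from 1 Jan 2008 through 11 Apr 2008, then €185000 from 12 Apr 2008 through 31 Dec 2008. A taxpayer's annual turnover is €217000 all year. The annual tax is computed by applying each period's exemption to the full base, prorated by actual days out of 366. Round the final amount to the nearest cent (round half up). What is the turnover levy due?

1 Jan – 11 Apr 2008: 102 days, exemption €77000 → (€217000 − €77000) × 1.2% × 102/366 = €468.1967
12 Apr – 31 Dec 2008: 264 days, exemption €185000 → (€217000 − €185000) × 1.2% × 264/366 = €276.9836
Total = €745.1803

€745.18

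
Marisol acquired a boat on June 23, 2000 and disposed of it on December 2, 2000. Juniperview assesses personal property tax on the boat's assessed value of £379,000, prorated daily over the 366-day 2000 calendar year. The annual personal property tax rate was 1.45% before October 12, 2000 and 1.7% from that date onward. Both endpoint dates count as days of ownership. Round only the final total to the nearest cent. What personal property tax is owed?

£2,582.07

June 23 – October 11, 2000: 111 days at 1.45% → £379,000 × 1.45% × 111/366 = £1,666.6680
October 12 – December 2, 2000: 52 days at 1.7% → £379,000 × 1.7% × 52/366 = £915.3989
Total = £2,582.0669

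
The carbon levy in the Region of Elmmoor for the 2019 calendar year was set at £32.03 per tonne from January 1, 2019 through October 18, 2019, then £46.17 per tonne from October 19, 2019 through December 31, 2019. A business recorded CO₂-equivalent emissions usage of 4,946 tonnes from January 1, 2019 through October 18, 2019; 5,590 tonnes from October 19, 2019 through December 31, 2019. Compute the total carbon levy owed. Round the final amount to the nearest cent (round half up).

January 1 – October 18, 2019: 4,946 tonnes at £32.03/tonne → £158,420.38
October 19 – December 31, 2019: 5,590 tonnes at £46.17/tonne → £258,090.30

£416,510.68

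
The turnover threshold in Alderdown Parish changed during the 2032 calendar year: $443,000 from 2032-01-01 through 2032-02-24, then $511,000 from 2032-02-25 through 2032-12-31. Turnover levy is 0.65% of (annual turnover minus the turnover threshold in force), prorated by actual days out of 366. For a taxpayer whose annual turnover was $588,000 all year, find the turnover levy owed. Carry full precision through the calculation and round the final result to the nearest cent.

$566.92

2032-01-01 to 2032-02-24: 55 days, exemption $443,000 → ($588,000 − $443,000) × 0.65% × 55/366 = $141.6325
2032-02-25 to 2032-12-31: 311 days, exemption $511,000 → ($588,000 − $511,000) × 0.65% × 311/366 = $425.2883
Total = $566.9208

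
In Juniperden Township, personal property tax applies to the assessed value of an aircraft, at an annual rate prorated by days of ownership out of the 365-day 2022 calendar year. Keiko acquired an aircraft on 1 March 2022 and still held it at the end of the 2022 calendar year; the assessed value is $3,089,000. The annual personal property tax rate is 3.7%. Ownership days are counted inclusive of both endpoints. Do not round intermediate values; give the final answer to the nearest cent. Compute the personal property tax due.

$95,818.24

Days held (1 March – 31 December 2022): 306 out of 365
Tax = $3,089,000 × 3.7% × 306/365 = $95,818.2411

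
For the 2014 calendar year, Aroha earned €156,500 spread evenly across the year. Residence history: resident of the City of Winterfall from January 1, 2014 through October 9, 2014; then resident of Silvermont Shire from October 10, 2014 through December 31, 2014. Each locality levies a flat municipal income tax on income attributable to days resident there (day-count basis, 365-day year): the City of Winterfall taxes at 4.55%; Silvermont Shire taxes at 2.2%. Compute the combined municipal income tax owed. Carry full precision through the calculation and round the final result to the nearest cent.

The City of Winterfall, January 1 – October 9, 2014: 282 days → €156,500 × 4.55% × 282/365 = €5,501.5110
Silvermont Shire, October 10 – December 31, 2014: 83 days → €156,500 × 2.2% × 83/365 = €782.9288
Total = €6,284.4397

€6,284.44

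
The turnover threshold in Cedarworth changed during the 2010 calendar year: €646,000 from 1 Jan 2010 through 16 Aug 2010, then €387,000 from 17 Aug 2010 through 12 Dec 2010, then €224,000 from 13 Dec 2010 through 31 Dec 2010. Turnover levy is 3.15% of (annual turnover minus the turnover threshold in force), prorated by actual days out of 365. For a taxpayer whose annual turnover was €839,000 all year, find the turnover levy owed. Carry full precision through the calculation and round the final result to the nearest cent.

€9,409.01

1 Jan – 16 Aug 2010: 228 days, exemption €646,000 → (€839,000 − €646,000) × 3.15% × 228/365 = €3,797.6055
17 Aug – 12 Dec 2010: 118 days, exemption €387,000 → (€839,000 − €387,000) × 3.15% × 118/365 = €4,602.9699
13 Dec – 31 Dec 2010: 19 days, exemption €224,000 → (€839,000 − €224,000) × 3.15% × 19/365 = €1,008.4315
Total = €9,409.0068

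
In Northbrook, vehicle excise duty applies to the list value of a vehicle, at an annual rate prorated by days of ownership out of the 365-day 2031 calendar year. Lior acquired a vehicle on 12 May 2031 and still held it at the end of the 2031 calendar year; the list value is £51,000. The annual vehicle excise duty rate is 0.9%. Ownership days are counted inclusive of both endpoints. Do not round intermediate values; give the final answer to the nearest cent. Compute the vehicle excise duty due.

Days held (12 May – 31 Dec 2031): 234 out of 365
Tax = £51,000 × 0.9% × 234/365 = £294.2630

£294.26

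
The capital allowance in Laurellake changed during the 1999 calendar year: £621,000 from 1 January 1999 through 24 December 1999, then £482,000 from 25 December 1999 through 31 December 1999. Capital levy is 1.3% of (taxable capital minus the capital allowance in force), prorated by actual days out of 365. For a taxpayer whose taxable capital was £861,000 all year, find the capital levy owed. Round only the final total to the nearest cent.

1 January – 24 December 1999: 358 days, exemption £621,000 → (£861,000 − £621,000) × 1.3% × 358/365 = £3,060.1644
25 December – 31 December 1999: 7 days, exemption £482,000 → (£861,000 − £482,000) × 1.3% × 7/365 = £94.4904
Total = £3,154.6548

£3,154.65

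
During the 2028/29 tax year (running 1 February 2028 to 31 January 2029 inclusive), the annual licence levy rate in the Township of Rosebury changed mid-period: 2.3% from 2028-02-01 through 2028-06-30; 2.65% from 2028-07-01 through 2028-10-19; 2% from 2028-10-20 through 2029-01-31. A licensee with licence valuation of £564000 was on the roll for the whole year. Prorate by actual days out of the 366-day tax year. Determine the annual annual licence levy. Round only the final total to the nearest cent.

£13089.89

2028-02-01 to 2028-06-30: 151 days at 2.3% → £564000 × 2.3% × 151/366 = £5351.8361
2028-07-01 to 2028-10-19: 111 days at 2.65% → £564000 × 2.65% × 111/366 = £4532.8033
2028-10-20 to 2029-01-31: 104 days at 2% → £564000 × 2% × 104/366 = £3205.2459
Total = £13089.8852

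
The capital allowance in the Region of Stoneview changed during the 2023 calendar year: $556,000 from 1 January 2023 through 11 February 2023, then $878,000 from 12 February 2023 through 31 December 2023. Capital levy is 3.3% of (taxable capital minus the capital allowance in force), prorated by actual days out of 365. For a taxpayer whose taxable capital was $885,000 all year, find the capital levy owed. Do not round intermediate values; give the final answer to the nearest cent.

$1,453.72

1 January – 11 February 2023: 42 days, exemption $556,000 → ($885,000 − $556,000) × 3.3% × 42/365 = $1,249.2986
12 February – 31 December 2023: 323 days, exemption $878,000 → ($885,000 − $878,000) × 3.3% × 323/365 = $204.4192
Total = $1,453.7178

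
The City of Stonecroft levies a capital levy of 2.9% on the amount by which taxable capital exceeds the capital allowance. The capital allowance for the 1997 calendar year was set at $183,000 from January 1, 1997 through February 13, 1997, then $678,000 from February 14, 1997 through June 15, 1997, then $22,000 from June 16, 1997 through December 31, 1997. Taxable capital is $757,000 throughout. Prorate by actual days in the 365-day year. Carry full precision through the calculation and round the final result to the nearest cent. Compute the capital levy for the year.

$14,393.45

January 1 – February 13, 1997: 44 days, exemption $183,000 → ($757,000 − $183,000) × 2.9% × 44/365 = $2,006.6411
February 14 – June 15, 1997: 122 days, exemption $678,000 → ($757,000 − $678,000) × 2.9% × 122/365 = $765.7589
June 16 – December 31, 1997: 199 days, exemption $22,000 → ($757,000 − $22,000) × 2.9% × 199/365 = $11,621.0548
Total = $14,393.4548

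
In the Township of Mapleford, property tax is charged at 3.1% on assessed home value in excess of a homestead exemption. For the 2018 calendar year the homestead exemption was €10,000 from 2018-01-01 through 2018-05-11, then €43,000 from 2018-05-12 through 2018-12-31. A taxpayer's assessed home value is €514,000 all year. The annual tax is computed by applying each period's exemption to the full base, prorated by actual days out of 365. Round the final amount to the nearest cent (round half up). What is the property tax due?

€14,968.16

2018-01-01 to 2018-05-11: 131 days, exemption €10,000 → (€514,000 − €10,000) × 3.1% × 131/365 = €5,607.5178
2018-05-12 to 2018-12-31: 234 days, exemption €43,000 → (€514,000 − €43,000) × 3.1% × 234/365 = €9,360.6411
Total = €14,968.1589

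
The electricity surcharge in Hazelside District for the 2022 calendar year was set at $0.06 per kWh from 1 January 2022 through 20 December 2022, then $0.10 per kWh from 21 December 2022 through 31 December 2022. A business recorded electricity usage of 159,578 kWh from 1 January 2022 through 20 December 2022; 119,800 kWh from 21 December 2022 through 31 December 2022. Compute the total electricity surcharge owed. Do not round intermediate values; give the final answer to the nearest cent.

1 January – 20 December 2022: 159,578 kWh at $0.06/kWh → $9574.68
21 December – 31 December 2022: 119,800 kWh at $0.10/kWh → $11980.00

$21554.68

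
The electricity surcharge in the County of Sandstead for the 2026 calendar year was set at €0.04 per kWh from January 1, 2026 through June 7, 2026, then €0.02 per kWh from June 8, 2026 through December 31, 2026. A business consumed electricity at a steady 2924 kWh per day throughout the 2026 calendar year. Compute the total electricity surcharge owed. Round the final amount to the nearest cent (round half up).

€30585.04

January 1 – June 7, 2026: 158 days × 2924 kWh/day = 461,992 kWh at €0.04/kWh → €18479.68
June 8 – December 31, 2026: 207 days × 2924 kWh/day = 605,268 kWh at €0.02/kWh → €12105.36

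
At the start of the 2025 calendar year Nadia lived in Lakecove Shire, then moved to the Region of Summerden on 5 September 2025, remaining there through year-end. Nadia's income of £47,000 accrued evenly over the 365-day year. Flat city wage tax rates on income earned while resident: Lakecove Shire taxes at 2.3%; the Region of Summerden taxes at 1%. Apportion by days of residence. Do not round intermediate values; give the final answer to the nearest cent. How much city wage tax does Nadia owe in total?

Lakecove Shire, 1 January – 4 September 2025: 247 days → £47,000 × 2.3% × 247/365 = £731.5260
The Region of Summerden, 5 September – 31 December 2025: 118 days → £47,000 × 1% × 118/365 = £151.9452
Total = £883.4712

£883.47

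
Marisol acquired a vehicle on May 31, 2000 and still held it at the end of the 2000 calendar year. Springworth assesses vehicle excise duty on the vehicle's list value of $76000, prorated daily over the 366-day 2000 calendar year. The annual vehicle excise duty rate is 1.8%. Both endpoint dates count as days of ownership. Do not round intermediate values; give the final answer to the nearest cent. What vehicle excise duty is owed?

$803.61

Days held (May 31 – December 31, 2000): 215 out of 366
Tax = $76000 × 1.8% × 215/366 = $803.6066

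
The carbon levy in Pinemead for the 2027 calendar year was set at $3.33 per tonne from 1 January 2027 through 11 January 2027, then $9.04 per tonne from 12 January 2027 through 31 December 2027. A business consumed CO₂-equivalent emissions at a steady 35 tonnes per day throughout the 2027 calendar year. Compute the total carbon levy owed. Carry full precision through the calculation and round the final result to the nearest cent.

1 January – 11 January 2027: 11 days × 35 tonnes/day = 385 tonnes at $3.33/tonne → $1,282.05
12 January – 31 December 2027: 354 days × 35 tonnes/day = 12,390 tonnes at $9.04/tonne → $112,005.60

$113,287.65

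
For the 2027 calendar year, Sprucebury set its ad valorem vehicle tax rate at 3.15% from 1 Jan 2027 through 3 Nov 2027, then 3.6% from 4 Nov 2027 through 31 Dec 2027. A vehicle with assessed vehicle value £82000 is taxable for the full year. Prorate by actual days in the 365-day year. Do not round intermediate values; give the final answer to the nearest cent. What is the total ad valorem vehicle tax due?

1 Jan – 3 Nov 2027: 307 days at 3.15% → £82000 × 3.15% × 307/365 = £2172.5507
4 Nov – 31 Dec 2027: 58 days at 3.6% → £82000 × 3.6% × 58/365 = £469.0849
Total = £2641.6356

£2641.64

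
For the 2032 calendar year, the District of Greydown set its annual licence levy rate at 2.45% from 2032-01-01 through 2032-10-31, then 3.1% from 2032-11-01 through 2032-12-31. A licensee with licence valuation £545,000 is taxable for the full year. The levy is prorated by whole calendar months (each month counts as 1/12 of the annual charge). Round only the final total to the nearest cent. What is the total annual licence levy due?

2032-01-01 to 2032-10-31: 10 months at 2.45% → £545,000 × 2.45% × 10/12 = £11,127.0833
2032-11-01 to 2032-12-31: 2 months at 3.1% → £545,000 × 3.1% × 2/12 = £2,815.8333
Total = £13,942.9167

£13,942.92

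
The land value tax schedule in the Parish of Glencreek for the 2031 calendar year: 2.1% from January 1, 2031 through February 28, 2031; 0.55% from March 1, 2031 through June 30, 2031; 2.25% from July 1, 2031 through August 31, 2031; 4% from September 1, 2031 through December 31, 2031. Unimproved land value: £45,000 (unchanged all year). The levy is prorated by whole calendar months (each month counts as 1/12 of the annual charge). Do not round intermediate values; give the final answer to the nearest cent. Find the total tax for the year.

£1,008.75

January 1 – February 28, 2031: 2 months at 2.1% → £45,000 × 2.1% × 2/12 = £157.5000
March 1 – June 30, 2031: 4 months at 0.55% → £45,000 × 0.55% × 4/12 = £82.5000
July 1 – August 31, 2031: 2 months at 2.25% → £45,000 × 2.25% × 2/12 = £168.7500
September 1 – December 31, 2031: 4 months at 4% → £45,000 × 4% × 4/12 = £600.0000
Total = £1,008.7500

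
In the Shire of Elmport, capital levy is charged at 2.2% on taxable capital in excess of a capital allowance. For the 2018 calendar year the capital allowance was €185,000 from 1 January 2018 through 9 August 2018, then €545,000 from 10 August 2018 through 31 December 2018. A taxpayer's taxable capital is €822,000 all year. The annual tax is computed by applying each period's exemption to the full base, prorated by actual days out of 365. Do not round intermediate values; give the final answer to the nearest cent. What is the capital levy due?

€10,889.40

1 January – 9 August 2018: 221 days, exemption €185,000 → (€822,000 − €185,000) × 2.2% × 221/365 = €8,485.1890
10 August – 31 December 2018: 144 days, exemption €545,000 → (€822,000 − €545,000) × 2.2% × 144/365 = €2,404.2082
Total = €10,889.3973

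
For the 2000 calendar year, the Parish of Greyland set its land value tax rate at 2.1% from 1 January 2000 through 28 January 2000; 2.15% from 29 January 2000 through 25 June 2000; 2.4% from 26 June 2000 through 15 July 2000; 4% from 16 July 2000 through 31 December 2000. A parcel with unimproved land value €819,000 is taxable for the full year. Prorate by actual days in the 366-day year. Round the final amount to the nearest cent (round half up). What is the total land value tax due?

€24,685.24

1 January – 28 January 2000: 28 days at 2.1% → €819,000 × 2.1% × 28/366 = €1,315.7705
29 January – 25 June 2000: 149 days at 2.15% → €819,000 × 2.15% × 149/366 = €7,168.4877
26 June – 15 July 2000: 20 days at 2.4% → €819,000 × 2.4% × 20/366 = €1,074.0984
16 July – 31 December 2000: 169 days at 4% → €819,000 × 4% × 169/366 = €15,126.8852
Total = €24,685.2418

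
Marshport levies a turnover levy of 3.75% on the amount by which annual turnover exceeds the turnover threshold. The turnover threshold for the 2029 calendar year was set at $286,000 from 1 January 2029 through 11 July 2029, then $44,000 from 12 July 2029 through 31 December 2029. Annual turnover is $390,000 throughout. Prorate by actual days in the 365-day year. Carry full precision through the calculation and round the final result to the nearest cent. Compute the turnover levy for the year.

1 January – 11 July 2029: 192 days, exemption $286,000 → ($390,000 − $286,000) × 3.75% × 192/365 = $2,051.5068
12 July – 31 December 2029: 173 days, exemption $44,000 → ($390,000 − $44,000) × 3.75% × 173/365 = $6,149.7945
Total = $8,201.3014

$8,201.30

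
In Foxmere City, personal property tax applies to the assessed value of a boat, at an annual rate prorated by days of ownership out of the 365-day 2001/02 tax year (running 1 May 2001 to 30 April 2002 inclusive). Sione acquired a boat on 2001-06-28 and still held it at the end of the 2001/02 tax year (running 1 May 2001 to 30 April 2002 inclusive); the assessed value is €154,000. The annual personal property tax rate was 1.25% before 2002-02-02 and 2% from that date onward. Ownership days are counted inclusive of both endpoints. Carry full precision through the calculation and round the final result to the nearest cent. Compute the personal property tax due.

2001-06-28 to 2002-02-01: 219 days at 1.25% → €154,000 × 1.25% × 219/365 = €1,155.0000
2002-02-02 to 2002-04-30: 88 days at 2% → €154,000 × 2% × 88/365 = €742.5753
Total = €1,897.5753

€1,897.58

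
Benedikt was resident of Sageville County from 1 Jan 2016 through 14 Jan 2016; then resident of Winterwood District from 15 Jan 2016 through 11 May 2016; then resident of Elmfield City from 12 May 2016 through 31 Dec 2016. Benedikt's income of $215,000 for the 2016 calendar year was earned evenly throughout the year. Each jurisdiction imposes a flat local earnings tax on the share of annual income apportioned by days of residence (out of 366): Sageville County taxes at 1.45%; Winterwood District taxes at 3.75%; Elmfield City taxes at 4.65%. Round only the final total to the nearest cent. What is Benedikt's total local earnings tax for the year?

$9,110.48

Sageville County, 1 Jan – 14 Jan 2016: 14 days → $215,000 × 1.45% × 14/366 = $119.2486
Winterwood District, 15 Jan – 11 May 2016: 118 days → $215,000 × 3.75% × 118/366 = $2,599.3852
Elmfield City, 12 May – 31 Dec 2016: 234 days → $215,000 × 4.65% × 234/366 = $6,391.8443
Total = $9,110.4781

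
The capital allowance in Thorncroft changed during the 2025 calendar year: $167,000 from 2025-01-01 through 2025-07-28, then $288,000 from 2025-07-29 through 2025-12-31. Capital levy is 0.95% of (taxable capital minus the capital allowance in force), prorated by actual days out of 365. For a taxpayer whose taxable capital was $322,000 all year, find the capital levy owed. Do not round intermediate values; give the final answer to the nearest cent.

2025-01-01 to 2025-07-28: 209 days, exemption $167,000 → ($322,000 − $167,000) × 0.95% × 209/365 = $843.1575
2025-07-29 to 2025-12-31: 156 days, exemption $288,000 → ($322,000 − $288,000) × 0.95% × 156/365 = $138.0493
Total = $981.2068

$981.21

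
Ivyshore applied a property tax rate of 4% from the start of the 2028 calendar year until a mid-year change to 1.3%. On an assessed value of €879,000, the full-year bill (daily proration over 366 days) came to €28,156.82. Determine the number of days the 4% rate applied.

258 days

Let d = days at the first rate; then 366 − d days at the second rate.
€879,000 × [4%·d + 1.3%·(366−d)] / 366 = €28,156.82
Solving gives d = 258, so the new rate took effect on 15 September 2028.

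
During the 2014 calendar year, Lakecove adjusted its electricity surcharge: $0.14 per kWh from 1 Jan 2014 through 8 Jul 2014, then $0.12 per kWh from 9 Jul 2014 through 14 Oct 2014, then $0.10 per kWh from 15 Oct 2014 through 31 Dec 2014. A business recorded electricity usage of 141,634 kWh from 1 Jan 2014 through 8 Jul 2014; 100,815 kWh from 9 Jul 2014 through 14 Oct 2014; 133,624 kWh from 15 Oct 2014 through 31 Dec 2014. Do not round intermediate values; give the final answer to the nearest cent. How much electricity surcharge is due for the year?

1 Jan – 8 Jul 2014: 141,634 kWh at $0.14/kWh → $19828.76
9 Jul – 14 Oct 2014: 100,815 kWh at $0.12/kWh → $12097.80
15 Oct – 31 Dec 2014: 133,624 kWh at $0.10/kWh → $13362.40

$45288.96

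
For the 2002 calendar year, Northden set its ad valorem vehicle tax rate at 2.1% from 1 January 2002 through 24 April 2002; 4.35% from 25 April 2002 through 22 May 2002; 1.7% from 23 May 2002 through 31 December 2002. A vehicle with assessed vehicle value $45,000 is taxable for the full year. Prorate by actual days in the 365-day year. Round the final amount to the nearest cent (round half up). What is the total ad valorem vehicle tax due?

1 January – 24 April 2002: 114 days at 2.1% → $45,000 × 2.1% × 114/365 = $295.1507
25 April – 22 May 2002: 28 days at 4.35% → $45,000 × 4.35% × 28/365 = $150.1644
23 May – 31 December 2002: 223 days at 1.7% → $45,000 × 1.7% × 223/365 = $467.3836
Total = $912.6986

$912.70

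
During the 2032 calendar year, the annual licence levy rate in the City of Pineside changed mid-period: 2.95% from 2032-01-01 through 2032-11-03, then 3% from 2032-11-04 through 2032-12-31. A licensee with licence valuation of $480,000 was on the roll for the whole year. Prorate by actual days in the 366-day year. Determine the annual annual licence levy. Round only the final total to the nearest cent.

$14,198.03

2032-01-01 to 2032-11-03: 308 days at 2.95% → $480,000 × 2.95% × 308/366 = $11,916.0656
2032-11-04 to 2032-12-31: 58 days at 3% → $480,000 × 3% × 58/366 = $2,281.9672
Total = $14,198.0328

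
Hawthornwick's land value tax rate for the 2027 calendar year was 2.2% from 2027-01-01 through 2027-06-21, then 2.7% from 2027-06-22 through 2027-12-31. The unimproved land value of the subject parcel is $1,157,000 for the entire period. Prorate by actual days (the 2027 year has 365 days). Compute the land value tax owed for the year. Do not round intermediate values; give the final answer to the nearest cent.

$28,512.92

2027-01-01 to 2027-06-21: 172 days at 2.2% → $1,157,000 × 2.2% × 172/365 = $11,994.7616
2027-06-22 to 2027-12-31: 193 days at 2.7% → $1,157,000 × 2.7% × 193/365 = $16,518.1562
Total = $28,512.9178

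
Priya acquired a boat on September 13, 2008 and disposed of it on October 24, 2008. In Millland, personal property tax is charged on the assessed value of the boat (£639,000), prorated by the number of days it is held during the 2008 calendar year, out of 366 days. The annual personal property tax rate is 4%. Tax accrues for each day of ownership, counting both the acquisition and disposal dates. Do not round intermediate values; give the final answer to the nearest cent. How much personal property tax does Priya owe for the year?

Days held (September 13 – October 24, 2008): 42 out of 366
Tax = £639,000 × 4% × 42/366 = £2,933.1148

£2,933.11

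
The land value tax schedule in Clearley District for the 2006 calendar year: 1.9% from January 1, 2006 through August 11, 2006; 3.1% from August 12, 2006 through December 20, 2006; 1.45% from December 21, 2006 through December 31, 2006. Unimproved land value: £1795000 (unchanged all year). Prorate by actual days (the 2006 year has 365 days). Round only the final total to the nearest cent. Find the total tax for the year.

£41592.36

January 1 – August 11, 2006: 223 days at 1.9% → £1795000 × 1.9% × 223/365 = £20836.7534
August 12 – December 20, 2006: 131 days at 3.1% → £1795000 × 3.1% × 131/365 = £19971.2192
December 21 – December 31, 2006: 11 days at 1.45% → £1795000 × 1.45% × 11/365 = £784.3904
Total = £41592.3630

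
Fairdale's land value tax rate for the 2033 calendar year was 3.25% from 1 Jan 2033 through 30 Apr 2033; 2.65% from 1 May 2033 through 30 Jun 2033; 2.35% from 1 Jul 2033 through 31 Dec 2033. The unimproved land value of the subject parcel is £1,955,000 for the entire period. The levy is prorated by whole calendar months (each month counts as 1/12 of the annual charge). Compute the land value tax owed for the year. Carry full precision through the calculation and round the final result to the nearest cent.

1 Jan – 30 Apr 2033: 4 months at 3.25% → £1,955,000 × 3.25% × 4/12 = £21,179.1667
1 May – 30 Jun 2033: 2 months at 2.65% → £1,955,000 × 2.65% × 2/12 = £8,634.5833
1 Jul – 31 Dec 2033: 6 months at 2.35% → £1,955,000 × 2.35% × 6/12 = £22,971.2500
Total = £52,785.0000

£52,785.00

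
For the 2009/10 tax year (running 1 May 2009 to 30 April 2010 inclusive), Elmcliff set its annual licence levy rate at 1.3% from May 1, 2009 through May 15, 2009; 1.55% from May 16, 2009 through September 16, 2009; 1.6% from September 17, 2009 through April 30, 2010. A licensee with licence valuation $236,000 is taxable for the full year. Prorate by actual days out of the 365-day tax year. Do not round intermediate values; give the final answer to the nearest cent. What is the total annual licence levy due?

May 1 – May 15, 2009: 15 days at 1.3% → $236,000 × 1.3% × 15/365 = $126.0822
May 16 – September 16, 2009: 124 days at 1.55% → $236,000 × 1.55% × 124/365 = $1,242.7178
September 17, 2009 – April 30, 2010: 226 days at 1.6% → $236,000 × 1.6% × 226/365 = $2,338.0164
Total = $3,706.8164

$3,706.82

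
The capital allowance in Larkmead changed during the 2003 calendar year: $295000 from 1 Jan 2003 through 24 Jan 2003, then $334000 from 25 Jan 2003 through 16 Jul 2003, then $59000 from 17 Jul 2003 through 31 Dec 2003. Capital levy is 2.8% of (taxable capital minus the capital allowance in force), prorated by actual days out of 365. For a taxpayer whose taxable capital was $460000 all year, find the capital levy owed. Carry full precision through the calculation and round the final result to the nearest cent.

$7143.91

1 Jan – 24 Jan 2003: 24 days, exemption $295000 → ($460000 − $295000) × 2.8% × 24/365 = $303.7808
25 Jan – 16 Jul 2003: 173 days, exemption $334000 → ($460000 − $334000) × 2.8% × 173/365 = $1672.1753
17 Jul – 31 Dec 2003: 168 days, exemption $59000 → ($460000 − $59000) × 2.8% × 168/365 = $5167.9562
Total = $7143.9123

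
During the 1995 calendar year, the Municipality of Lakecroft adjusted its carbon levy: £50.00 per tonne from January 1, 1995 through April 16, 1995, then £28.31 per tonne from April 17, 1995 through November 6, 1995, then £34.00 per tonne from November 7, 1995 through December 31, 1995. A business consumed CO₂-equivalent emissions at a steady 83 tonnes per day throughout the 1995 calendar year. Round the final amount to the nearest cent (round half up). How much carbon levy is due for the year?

January 1 – April 16, 1995: 106 days × 83 tonnes/day = 8,798 tonnes at £50.00/tonne → £439,900.00
April 17 – November 6, 1995: 204 days × 83 tonnes/day = 16,932 tonnes at £28.31/tonne → £479,344.92
November 7 – December 31, 1995: 55 days × 83 tonnes/day = 4,565 tonnes at £34.00/tonne → £155,210.00

£1,074,454.92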